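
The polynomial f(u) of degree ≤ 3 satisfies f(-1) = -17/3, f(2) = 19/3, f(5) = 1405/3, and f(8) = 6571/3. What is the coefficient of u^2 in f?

Write f(u) = au^3 + bu^2 + cu + d. Substituting each data point gives a linear system:
  -a + b - c + d = -17/3
  8a + 4b + 2c + d = 19/3
  125a + 25b + 5c + d = 1405/3
  512a + 64b + 8c + d = 6571/3
Solving the system yields a = 5, b = -5, c = -6, d = -5/3.
So f(u) = 5u³ - 5u² - 6u - 5/3.
The coefficient of u^2 is -5.

-5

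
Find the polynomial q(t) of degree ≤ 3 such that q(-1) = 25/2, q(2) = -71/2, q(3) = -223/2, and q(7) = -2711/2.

Using the Lagrange interpolation formula with nodes -1, 2, 3, 7:
  L_0(t) = (t - 2)(t - 3)(t - 7) / -96
  L_1(t) = (t + 1)(t - 3)(t - 7) / 15
  L_2(t) = (t + 1)(t - 2)(t - 7) / -16
  L_3(t) = (t + 1)(t - 2)(t - 3) / 160
Then q(t) = 25/2·L_0(t) - 71/2·L_1(t) - 223/2·L_2(t) - 2711/2·L_3(t).
Expanding and collecting terms gives q(t) = -4t^3 + t^2 - 5t + 5/2.
Check: q(3) = -223/2. ✓

q(t) = -4t^3 + t^2 - 5t + 5/2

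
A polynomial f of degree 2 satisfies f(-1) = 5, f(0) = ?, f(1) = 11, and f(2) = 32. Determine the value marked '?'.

The 3 known points determine the degree-2 polynomial uniquely.
Write f(x) = ax^2 + bx + c. Substituting each data point gives a linear system:
  a - b + c = 5
  a + b + c = 11
  4a + 2b + c = 32
Solving the system yields a = 6, b = 3, c = 2.
So f(x) = 6x^2 + 3x + 2.
Then f(0) = 2.

2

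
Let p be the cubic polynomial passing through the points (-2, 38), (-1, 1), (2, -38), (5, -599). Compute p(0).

Using the Lagrange interpolation formula with nodes -2, -1, 2, 5:
  L_0(n) = (n + 1)(n - 2)(n - 5) / -28
  L_1(n) = (n + 2)(n - 2)(n - 5) / 18
  L_2(n) = (n + 2)(n + 1)(n - 5) / -36
  L_3(n) = (n + 2)(n + 1)(n - 2) / 126
Then p(n) = 38·L_0(n) + 1·L_1(n) - 38·L_2(n) - 599·L_3(n).
Expanding and collecting terms gives p(n) = -5n^3 + n^2 + n - 4.
Evaluating at n = 0: p(0) = -4.

-4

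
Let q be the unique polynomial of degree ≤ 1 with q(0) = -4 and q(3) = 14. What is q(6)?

32

Write q(u) = au + b. Substituting each data point gives a linear system:
  b = -4
  3a + b = 14
Solving the system yields a = 6, b = -4.
So q(u) = 6u - 4.
Then q(6) = 32.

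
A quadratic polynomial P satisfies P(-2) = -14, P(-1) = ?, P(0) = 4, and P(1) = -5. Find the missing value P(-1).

1

The 3 known points determine the degree-2 polynomial uniquely.
Write P(s) = as^2 + bs + c. Substituting each data point gives a linear system:
  4a - 2b + c = -14
  c = 4
  a + b + c = -5
Solving the system yields a = -6, b = -3, c = 4.
So P(s) = -6s^2 - 3s + 4.
Then P(-1) = 1.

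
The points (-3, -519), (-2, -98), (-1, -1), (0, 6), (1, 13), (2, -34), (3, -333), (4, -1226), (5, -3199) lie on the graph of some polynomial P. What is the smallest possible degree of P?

4

Forward differences of the values at t = -3, -2, -1, 0, 1, 2, 3, 4, 5:
  P  : -519  -98  -1  6  13  -34  -333  -1226  -3199
  Δ  : 421  97  7  7  -47  -299  -893  -1973
  Δ^2: -324  -90  0  -54  -252  -594  -1080
  Δ^3: 234  90  -54  -198  -342  -486
  Δ^4: -144  -144  -144  -144  -144
  Δ^5: 0  0  0  0
  Δ^6: 0  0  0
  Δ^7: 0  0
  Δ^8: 0
The fourth differences are constant (-144) and nonzero, while all higher differences vanish, so the minimal degree is 4.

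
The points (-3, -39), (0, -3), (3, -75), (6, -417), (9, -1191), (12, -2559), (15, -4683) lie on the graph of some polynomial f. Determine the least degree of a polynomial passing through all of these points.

3

Forward differences of the values at n = -3, 0, 3, 6, 9, 12, 15:
  f  : -39  -3  -75  -417  -1191  -2559  -4683
  Δ  : 36  -72  -342  -774  -1368  -2124
  Δ^2: -108  -270  -432  -594  -756
  Δ^3: -162  -162  -162  -162
  Δ^4: 0  0  0
  Δ^5: 0  0
  Δ^6: 0
The third differences are constant (-162) and nonzero, while all higher differences vanish, so the minimal degree is 3.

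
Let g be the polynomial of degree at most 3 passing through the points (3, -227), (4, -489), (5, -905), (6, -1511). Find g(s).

g(s) = -6s^3 - 5s^2 - 5s - 5

Using the Lagrange interpolation formula with nodes 3, 4, 5, 6:
  L_0(s) = (s - 4)(s - 5)(s - 6) / -6
  L_1(s) = (s - 3)(s - 5)(s - 6) / 2
  L_2(s) = (s - 3)(s - 4)(s - 6) / -2
  L_3(s) = (s - 3)(s - 4)(s - 5) / 6
Then g(s) = -227·L_0(s) - 489·L_1(s) - 905·L_2(s) - 1511·L_3(s).
Expanding and collecting terms gives g(s) = -6s^3 - 5s^2 - 5s - 5.
Check: g(4) = -489. ✓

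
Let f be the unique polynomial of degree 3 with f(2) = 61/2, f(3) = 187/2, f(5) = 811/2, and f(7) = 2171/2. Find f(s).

f(s) = 3s^3 + s^2 + s + 1/2

Using the Lagrange interpolation formula with nodes 2, 3, 5, 7:
  L_0(s) = (s - 3)(s - 5)(s - 7) / -15
  L_1(s) = (s - 2)(s - 5)(s - 7) / 8
  L_2(s) = (s - 2)(s - 3)(s - 7) / -12
  L_3(s) = (s - 2)(s - 3)(s - 5) / 40
Then f(s) = 61/2·L_0(s) + 187/2·L_1(s) + 811/2·L_2(s) + 2171/2·L_3(s).
Expanding and collecting terms gives f(s) = 3s^3 + s^2 + s + 1/2.
Check: f(5) = 811/2. ✓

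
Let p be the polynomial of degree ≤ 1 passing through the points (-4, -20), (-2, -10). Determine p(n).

p(n) = 5n

Using the Lagrange interpolation formula with nodes -4, -2:
  L_0(n) = (n + 2) / -2
  L_1(n) = (n + 4) / 2
Then p(n) = -20·L_0(n) - 10·L_1(n).
Expanding and collecting terms gives p(n) = 5n.
Check: p(-2) = -10. ✓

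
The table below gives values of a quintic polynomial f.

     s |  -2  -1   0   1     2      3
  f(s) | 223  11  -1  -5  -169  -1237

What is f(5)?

Using the Lagrange interpolation formula with nodes -2, -1, 0, 1, 2, 3:
  L_0(s) = (s + 1)s(s - 1)(s - 2)(s - 3) / -120
  L_1(s) = (s + 2)s(s - 1)(s - 2)(s - 3) / 24
  L_2(s) = (s + 2)(s + 1)(s - 1)(s - 2)(s - 3) / -12
  L_3(s) = (s + 2)(s + 1)s(s - 2)(s - 3) / 12
  L_4(s) = (s + 2)(s + 1)s(s - 1)(s - 3) / -24
  L_5(s) = (s + 2)(s + 1)s(s - 1)(s - 2) / 120
Then f(s) = 223·L_0(s) + 11·L_1(s) - 1·L_2(s) - 5·L_3(s) - 169·L_4(s) - 1237·L_5(s).
Expanding and collecting terms gives f(s) = -5s^5 + s^4 - 5s^3 + 3s^2 + 2s - 1.
Evaluating at s = 5: f(5) = -15541.

-15541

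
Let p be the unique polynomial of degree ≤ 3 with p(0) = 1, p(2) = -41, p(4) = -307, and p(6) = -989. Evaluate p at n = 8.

-2279

Forward differences of the values at n = 0, 2, 4, 6:
  p  : 1  -41  -307  -989
  Δ  : -42  -266  -682
  Δ^2: -224  -416
  Δ^3: -192
The third differences are constant, confirming degree 3.
Interpolating (Newton forward form) and evaluating at n = 8 gives p(8) = -2279.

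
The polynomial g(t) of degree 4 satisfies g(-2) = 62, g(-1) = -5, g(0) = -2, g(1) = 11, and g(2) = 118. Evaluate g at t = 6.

8206

Forward differences of the values at t = -2, -1, 0, 1, 2:
  g  : 62  -5  -2  11  118
  Δ  : -67  3  13  107
  Δ^2: 70  10  94
  Δ^3: -60  84
  Δ^4: 144
The fourth differences are constant, confirming degree 4.
Interpolating (Newton forward form) and evaluating at t = 6 gives g(6) = 8206.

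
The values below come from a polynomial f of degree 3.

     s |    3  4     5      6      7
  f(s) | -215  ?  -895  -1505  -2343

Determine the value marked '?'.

-477

On equispaced nodes a degree-3 polynomial has vanishing fourth forward difference, so
  f(3) - 4·f(4) + 6·f(5) - 4·f(6) + f(7) = 0.
Substituting the known values and solving for f(4):
  -4·f(4) = 1908
  f(4) = -477.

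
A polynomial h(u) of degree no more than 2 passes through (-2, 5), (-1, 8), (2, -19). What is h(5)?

Using the Lagrange interpolation formula with nodes -2, -1, 2:
  L_0(u) = (u + 1)(u - 2) / 4
  L_1(u) = (u + 2)(u - 2) / -3
  L_2(u) = (u + 2)(u + 1) / 12
Then h(u) = 5·L_0(u) + 8·L_1(u) - 19·L_2(u).
Expanding and collecting terms gives h(u) = -3u^2 - 6u + 5.
Evaluating at u = 5: h(5) = -100.

-100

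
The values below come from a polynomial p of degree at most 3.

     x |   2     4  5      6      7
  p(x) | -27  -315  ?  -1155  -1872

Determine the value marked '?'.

-648

The 4 known points determine the degree-3 polynomial uniquely.
Write p(x) = ax^3 + bx^2 + cx + d. Substituting each data point gives a linear system:
  8a + 4b + 2c + d = -27
  64a + 16b + 4c + d = -315
  216a + 36b + 6c + d = -1155
  343a + 49b + 7c + d = -1872
Solving the system yields a = -6, b = 3, c = 6, d = -3.
So p(x) = -6x^3 + 3x^2 + 6x - 3.
Then p(5) = -648.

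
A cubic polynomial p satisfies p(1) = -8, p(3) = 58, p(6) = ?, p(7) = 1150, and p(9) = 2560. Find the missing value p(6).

697

The 4 known points determine the degree-3 polynomial uniquely.
Write p(s) = as^3 + bs^2 + cs + d. Substituting each data point gives a linear system:
  a + b + c + d = -8
  27a + 9b + 3c + d = 58
  343a + 49b + 7c + d = 1150
  729a + 81b + 9c + d = 2560
Solving the system yields a = 4, b = -4, c = -3, d = -5.
So p(s) = 4s^3 - 4s^2 - 3s - 5.
Then p(6) = 697.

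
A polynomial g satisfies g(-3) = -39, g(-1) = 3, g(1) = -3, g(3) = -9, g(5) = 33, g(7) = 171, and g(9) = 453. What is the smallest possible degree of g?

3

Forward differences of the values at t = -3, -1, 1, 3, 5, 7, 9:
  g  : -39  3  -3  -9  33  171  453
  Δ  : 42  -6  -6  42  138  282
  Δ^2: -48  0  48  96  144
  Δ^3: 48  48  48  48
  Δ^4: 0  0  0
  Δ^5: 0  0
  Δ^6: 0
The third differences are constant (48) and nonzero, while all higher differences vanish, so the minimal degree is 3.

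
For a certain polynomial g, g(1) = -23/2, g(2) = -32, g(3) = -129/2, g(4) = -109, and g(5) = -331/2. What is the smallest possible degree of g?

Forward differences of the values at t = 1, 2, 3, 4, 5:
  g  : -23/2  -32  -129/2  -109  -331/2
  Δ  : -41/2  -65/2  -89/2  -113/2
  Δ^2: -12  -12  -12
  Δ^3: 0  0
  Δ^4: 0
The second differences are constant (-12) and nonzero, while all higher differences vanish, so the minimal degree is 2.

2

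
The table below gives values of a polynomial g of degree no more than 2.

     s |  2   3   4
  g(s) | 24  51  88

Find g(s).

Write g(s) = as^2 + bs + c. Substituting each data point gives a linear system:
  4a + 2b + c = 24
  9a + 3b + c = 51
  16a + 4b + c = 88
Solving the system yields a = 5, b = 2, c = 0.
So g(s) = 5s² + 2s.
Check: g(4) = 88. ✓

g(s) = 5s^2 + 2s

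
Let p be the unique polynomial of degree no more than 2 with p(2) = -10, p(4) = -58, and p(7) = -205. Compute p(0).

Using the Lagrange interpolation formula with nodes 2, 4, 7:
  L_0(s) = (s - 4)(s - 7) / 10
  L_1(s) = (s - 2)(s - 7) / -6
  L_2(s) = (s - 2)(s - 4) / 15
Then p(s) = -10·L_0(s) - 58·L_1(s) - 205·L_2(s).
Expanding and collecting terms gives p(s) = -5s^2 + 6s - 2.
Evaluating at s = 0: p(0) = -2.

-2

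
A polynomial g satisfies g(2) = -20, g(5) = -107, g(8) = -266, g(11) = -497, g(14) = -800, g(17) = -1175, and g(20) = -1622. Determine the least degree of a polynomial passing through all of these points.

2

Forward differences of the values at x = 2, 5, 8, 11, 14, 17, 20:
  g  : -20  -107  -266  -497  -800  -1175  -1622
  Δ  : -87  -159  -231  -303  -375  -447
  Δ^2: -72  -72  -72  -72  -72
  Δ^3: 0  0  0  0
  Δ^4: 0  0  0
  Δ^5: 0  0
  Δ^6: 0
The second differences are constant (-72) and nonzero, while all higher differences vanish, so the minimal degree is 2.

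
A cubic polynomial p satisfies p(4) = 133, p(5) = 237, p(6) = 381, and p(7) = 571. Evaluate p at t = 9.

1113

Using the Lagrange interpolation formula with nodes 4, 5, 6, 7:
  L_0(t) = (t - 5)(t - 6)(t - 7) / -6
  L_1(t) = (t - 4)(t - 6)(t - 7) / 2
  L_2(t) = (t - 4)(t - 5)(t - 7) / -2
  L_3(t) = (t - 4)(t - 5)(t - 6) / 6
Then p(t) = 133·L_0(t) + 237·L_1(t) + 381·L_2(t) + 571·L_3(t).
Expanding and collecting terms gives p(t) = t^3 + 5t^2 - 2t - 3.
Evaluating at t = 9: p(9) = 1113.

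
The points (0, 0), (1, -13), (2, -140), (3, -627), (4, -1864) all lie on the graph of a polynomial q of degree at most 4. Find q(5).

Write q(n) = an^4 + bn^3 + cn^2 + dn + e. Substituting each data point gives a linear system:
  e = 0
  a + b + c + d + e = -13
  16a + 8b + 4c + 2d + e = -140
  81a + 27b + 9c + 3d + e = -627
  256a + 64b + 16c + 4d + e = -1864
Solving the system yields a = -6, b = -5, c = 0, d = -2, e = 0.
So q(n) = -6n^4 - 5n^3 - 2n.
Then q(5) = -4385.

-4385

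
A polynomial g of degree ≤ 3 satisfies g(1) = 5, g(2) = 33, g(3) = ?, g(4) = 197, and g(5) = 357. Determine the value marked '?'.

93

The 4 known points determine the degree-3 polynomial uniquely.
Write g(u) = au^3 + bu^2 + cu + d. Substituting each data point gives a linear system:
  a + b + c + d = 5
  8a + 4b + 2c + d = 33
  64a + 16b + 4c + d = 197
  125a + 25b + 5c + d = 357
Solving the system yields a = 2, b = 4, c = 2, d = -3.
So g(u) = 2u^3 + 4u^2 + 2u - 3.
Then g(3) = 93.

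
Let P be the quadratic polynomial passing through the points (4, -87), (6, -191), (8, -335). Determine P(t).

P(t) = -5t^2 - 2t + 1

Write P(t) = at^2 + bt + c. Substituting each data point gives a linear system:
  16a + 4b + c = -87
  36a + 6b + c = -191
  64a + 8b + c = -335
Solving the system yields a = -5, b = -2, c = 1.
So P(t) = -5t^2 - 2t + 1.
Check: P(8) = -335. ✓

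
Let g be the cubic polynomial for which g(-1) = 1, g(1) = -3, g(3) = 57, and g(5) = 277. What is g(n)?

Write g(n) = an^3 + bn^2 + cn + d. Substituting each data point gives a linear system:
  -a + b - c + d = 1
  a + b + c + d = -3
  27a + 9b + 3c + d = 57
  125a + 25b + 5c + d = 277
Solving the system yields a = 2, b = 2, c = -4, d = -3.
So g(n) = 2n^3 + 2n^2 - 4n - 3.
Check: g(-1) = 1. ✓

g(n) = 2n^3 + 2n^2 - 4n - 3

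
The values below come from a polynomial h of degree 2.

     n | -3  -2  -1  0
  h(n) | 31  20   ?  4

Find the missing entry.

11

The 3 known points determine the degree-2 polynomial uniquely.
Write h(n) = an^2 + bn + c. Substituting each data point gives a linear system:
  9a - 3b + c = 31
  4a - 2b + c = 20
  c = 4
Solving the system yields a = 1, b = -6, c = 4.
So h(n) = n² - 6n + 4.
Then h(-1) = 11.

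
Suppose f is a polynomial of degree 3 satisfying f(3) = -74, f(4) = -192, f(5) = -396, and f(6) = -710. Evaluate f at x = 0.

Using the Lagrange interpolation formula with nodes 3, 4, 5, 6:
  L_0(x) = (x - 4)(x - 5)(x - 6) / -6
  L_1(x) = (x - 3)(x - 5)(x - 6) / 2
  L_2(x) = (x - 3)(x - 4)(x - 6) / -2
  L_3(x) = (x - 3)(x - 4)(x - 5) / 6
Then f(x) = -74·L_0(x) - 192·L_1(x) - 396·L_2(x) - 710·L_3(x).
Expanding and collecting terms gives f(x) = -4x³ + 5x² - 5x + 4.
Evaluating at x = 0: f(0) = 4.

4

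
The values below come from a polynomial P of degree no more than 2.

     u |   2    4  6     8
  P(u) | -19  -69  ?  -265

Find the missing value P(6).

-151

The 3 known points determine the degree-2 polynomial uniquely.
Write P(u) = au^2 + bu + c. Substituting each data point gives a linear system:
  4a + 2b + c = -19
  16a + 4b + c = -69
  64a + 8b + c = -265
Solving the system yields a = -4, b = -1, c = -1.
So P(u) = -4u² - u - 1.
Then P(6) = -151.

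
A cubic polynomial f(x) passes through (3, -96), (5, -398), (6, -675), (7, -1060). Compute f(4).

-211

Using the Lagrange interpolation formula with nodes 3, 5, 6, 7:
  L_0(x) = (x - 5)(x - 6)(x - 7) / -24
  L_1(x) = (x - 3)(x - 6)(x - 7) / 4
  L_2(x) = (x - 3)(x - 5)(x - 7) / -3
  L_3(x) = (x - 3)(x - 5)(x - 6) / 8
Then f(x) = -96·L_0(x) - 398·L_1(x) - 675·L_2(x) - 1060·L_3(x).
Expanding and collecting terms gives f(x) = -3x^3 - 4x - 3.
Evaluating at x = 4: f(4) = -211.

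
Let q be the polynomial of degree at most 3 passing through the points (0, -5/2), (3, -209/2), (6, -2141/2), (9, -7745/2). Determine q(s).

q(s) = -6s^3 + 6s^2 + 2s - 5/2

Write q(s) = as^3 + bs^2 + cs + d. Substituting each data point gives a linear system:
  d = -5/2
  27a + 9b + 3c + d = -209/2
  216a + 36b + 6c + d = -2141/2
  729a + 81b + 9c + d = -7745/2
Solving the system yields a = -6, b = 6, c = 2, d = -5/2.
So q(s) = -6s^3 + 6s^2 + 2s - 5/2.
Check: q(9) = -7745/2. ✓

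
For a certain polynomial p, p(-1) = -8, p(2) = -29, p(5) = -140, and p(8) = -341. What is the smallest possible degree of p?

Forward differences of the values at t = -1, 2, 5, 8:
  p  : -8  -29  -140  -341
  Δ  : -21  -111  -201
  Δ^2: -90  -90
  Δ^3: 0
The second differences are constant (-90) and nonzero, while all higher differences vanish, so the minimal degree is 2.

2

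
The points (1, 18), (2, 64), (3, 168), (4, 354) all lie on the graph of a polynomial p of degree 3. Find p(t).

Write p(t) = at^3 + bt^2 + ct + d. Substituting each data point gives a linear system:
  a + b + c + d = 18
  8a + 4b + 2c + d = 64
  27a + 9b + 3c + d = 168
  64a + 16b + 4c + d = 354
Solving the system yields a = 4, b = 5, c = 3, d = 6.
So p(t) = 4t^3 + 5t^2 + 3t + 6.
Check: p(1) = 18. ✓

p(t) = 4t^3 + 5t^2 + 3t + 6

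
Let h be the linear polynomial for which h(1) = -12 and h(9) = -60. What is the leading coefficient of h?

-6

Write h(s) = as + b. Substituting each data point gives a linear system:
  a + b = -12
  9a + b = -60
Solving the system yields a = -6, b = -6.
So h(s) = -6s - 6.
The leading coefficient is -6.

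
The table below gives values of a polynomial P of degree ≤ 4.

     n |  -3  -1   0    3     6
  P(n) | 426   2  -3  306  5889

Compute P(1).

-6

Using the Lagrange interpolation formula with nodes -3, -1, 0, 3, 6:
  L_0(n) = (n + 1)n(n - 3)(n - 6) / 324
  L_1(n) = (n + 3)n(n - 3)(n - 6) / -56
  L_2(n) = (n + 3)(n + 1)(n - 3)(n - 6) / 54
  L_3(n) = (n + 3)(n + 1)n(n - 6) / -216
  L_4(n) = (n + 3)(n + 1)n(n - 3) / 1134
Then P(n) = 426·L_0(n) + 2·L_1(n) - 3·L_2(n) + 306·L_3(n) + 5889·L_4(n).
Expanding and collecting terms gives P(n) = 5n^4 - 2n^3 - 4n^2 - 2n - 3.
Evaluating at n = 1: P(1) = -6.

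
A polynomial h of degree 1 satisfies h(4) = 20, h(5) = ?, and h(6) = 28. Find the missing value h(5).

24

On equispaced nodes a degree-1 polynomial has vanishing second forward difference, so
  h(4) - 2·h(5) + h(6) = 0.
Substituting the known values and solving for h(5):
  -2·h(5) = -48
  h(5) = 24.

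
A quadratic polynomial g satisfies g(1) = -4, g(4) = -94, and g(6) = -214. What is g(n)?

g(n) = -6n^2 + 2

Write g(n) = an^2 + bn + c. Substituting each data point gives a linear system:
  a + b + c = -4
  16a + 4b + c = -94
  36a + 6b + c = -214
Solving the system yields a = -6, b = 0, c = 2.
So g(n) = -6n^2 + 2.
Check: g(6) = -214. ✓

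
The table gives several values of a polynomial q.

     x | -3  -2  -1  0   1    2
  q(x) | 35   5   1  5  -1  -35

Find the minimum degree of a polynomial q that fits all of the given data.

Forward differences of the values at x = -3, -2, -1, 0, 1, 2:
  q  : 35  5  1  5  -1  -35
  Δ  : -30  -4  4  -6  -34
  Δ^2: 26  8  -10  -28
  Δ^3: -18  -18  -18
  Δ^4: 0  0
  Δ^5: 0
The third differences are constant (-18) and nonzero, while all higher differences vanish, so the minimal degree is 3.

3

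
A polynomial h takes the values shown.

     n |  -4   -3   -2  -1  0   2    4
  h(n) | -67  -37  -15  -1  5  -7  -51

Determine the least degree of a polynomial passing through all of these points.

Divided differences on the nodes -4, -3, -2, -1, 0, 2, 4:
  order 0: -67  -37  -15  -1  5  -7  -51
  order 1: 30  22  14  6  -6  -22
  order 2: -4  -4  -4  -4  -4
  order 3: 0  0  0  0
  order 4: 0  0  0
  order 5: 0  0
  order 6: 0
The order-2 divided differences are all -4 (nonzero) and every higher order vanishes, so the data lies on a polynomial of degree exactly 2.

2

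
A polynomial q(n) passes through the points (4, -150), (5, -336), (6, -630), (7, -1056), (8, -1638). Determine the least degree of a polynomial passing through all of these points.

Forward differences of the values at n = 4, 5, 6, 7, 8:
  q  : -150  -336  -630  -1056  -1638
  Δ  : -186  -294  -426  -582
  Δ^2: -108  -132  -156
  Δ^3: -24  -24
  Δ^4: 0
The third differences are constant (-24) and nonzero, while all higher differences vanish, so the minimal degree is 3.

3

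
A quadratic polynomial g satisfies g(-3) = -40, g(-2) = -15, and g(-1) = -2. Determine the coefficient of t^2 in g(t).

Write g(t) = at^2 + bt + c. Substituting each data point gives a linear system:
  9a - 3b + c = -40
  4a - 2b + c = -15
  a - b + c = -2
Solving the system yields a = -6, b = -5, c = -1.
So g(t) = -6t^2 - 5t - 1.
The leading coefficient is -6.

-6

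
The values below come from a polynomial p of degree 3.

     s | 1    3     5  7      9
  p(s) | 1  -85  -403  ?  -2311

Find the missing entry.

-1097

On equispaced nodes a degree-3 polynomial has vanishing fourth forward difference, so
  p(1) - 4·p(3) + 6·p(5) - 4·p(7) + p(9) = 0.
Substituting the known values and solving for p(7):
  -4·p(7) = 4388
  p(7) = -1097.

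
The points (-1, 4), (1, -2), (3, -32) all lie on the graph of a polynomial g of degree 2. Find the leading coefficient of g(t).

-3

Write g(t) = at^2 + bt + c. Substituting each data point gives a linear system:
  a - b + c = 4
  a + b + c = -2
  9a + 3b + c = -32
Solving the system yields a = -3, b = -3, c = 4.
So g(t) = -3t^2 - 3t + 4.
The leading coefficient is -3.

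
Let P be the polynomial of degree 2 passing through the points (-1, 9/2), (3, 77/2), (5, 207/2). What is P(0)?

1

Write P(n) = an^2 + bn + c. Substituting each data point gives a linear system:
  a - b + c = 9/2
  9a + 3b + c = 77/2
  25a + 5b + c = 207/2
Solving the system yields a = 4, b = 1/2, c = 1.
So P(n) = 4n^2 + (1/2)n + 1.
Then P(0) = 1.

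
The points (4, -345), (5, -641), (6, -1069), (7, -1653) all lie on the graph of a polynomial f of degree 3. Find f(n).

f(n) = -4n^3 - 6n^2 + 2n - 1

Using the Lagrange interpolation formula with nodes 4, 5, 6, 7:
  L_0(n) = (n - 5)(n - 6)(n - 7) / -6
  L_1(n) = (n - 4)(n - 6)(n - 7) / 2
  L_2(n) = (n - 4)(n - 5)(n - 7) / -2
  L_3(n) = (n - 4)(n - 5)(n - 6) / 6
Then f(n) = -345·L_0(n) - 641·L_1(n) - 1069·L_2(n) - 1653·L_3(n).
Expanding and collecting terms gives f(n) = -4n³ - 6n² + 2n - 1.
Check: f(6) = -1069. ✓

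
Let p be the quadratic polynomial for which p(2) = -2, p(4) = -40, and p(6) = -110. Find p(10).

-346

Using the Lagrange interpolation formula with nodes 2, 4, 6:
  L_0(t) = (t - 4)(t - 6) / 8
  L_1(t) = (t - 2)(t - 6) / -4
  L_2(t) = (t - 2)(t - 4) / 8
Then p(t) = -2·L_0(t) - 40·L_1(t) - 110·L_2(t).
Expanding and collecting terms gives p(t) = -4t^2 + 5t + 4.
Evaluating at t = 10: p(10) = -346.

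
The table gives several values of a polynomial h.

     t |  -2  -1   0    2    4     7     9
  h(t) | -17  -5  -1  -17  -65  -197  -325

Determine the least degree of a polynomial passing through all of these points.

Divided differences on the nodes -2, -1, 0, 2, 4, 7, 9:
  order 0: -17  -5  -1  -17  -65  -197  -325
  order 1: 12  4  -8  -24  -44  -64
  order 2: -4  -4  -4  -4  -4
  order 3: 0  0  0  0
  order 4: 0  0  0
  order 5: 0  0
  order 6: 0
The order-2 divided differences are all -4 (nonzero) and every higher order vanishes, so the data lies on a polynomial of degree exactly 2.

2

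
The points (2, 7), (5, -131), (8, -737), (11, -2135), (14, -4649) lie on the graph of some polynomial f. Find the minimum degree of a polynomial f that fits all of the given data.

Forward differences of the values at x = 2, 5, 8, 11, 14:
  f  : 7  -131  -737  -2135  -4649
  Δ  : -138  -606  -1398  -2514
  Δ^2: -468  -792  -1116
  Δ^3: -324  -324
  Δ^4: 0
The third differences are constant (-324) and nonzero, while all higher differences vanish, so the minimal degree is 3.

3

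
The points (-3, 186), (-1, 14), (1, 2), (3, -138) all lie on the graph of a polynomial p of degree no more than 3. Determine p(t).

p(t) = -6t^3 + 2t^2 + 6

Write p(t) = at^3 + bt^2 + ct + d. Substituting each data point gives a linear system:
  -27a + 9b - 3c + d = 186
  -a + b - c + d = 14
  a + b + c + d = 2
  27a + 9b + 3c + d = -138
Solving the system yields a = -6, b = 2, c = 0, d = 6.
So p(t) = -6t^3 + 2t^2 + 6.
Check: p(-1) = 14. ✓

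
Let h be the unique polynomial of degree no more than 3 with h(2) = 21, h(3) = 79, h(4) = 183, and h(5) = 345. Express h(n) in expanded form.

h(n) = 2n^3 + 5n^2 - 5n - 5

Using the Lagrange interpolation formula with nodes 2, 3, 4, 5:
  L_0(n) = (n - 3)(n - 4)(n - 5) / -6
  L_1(n) = (n - 2)(n - 4)(n - 5) / 2
  L_2(n) = (n - 2)(n - 3)(n - 5) / -2
  L_3(n) = (n - 2)(n - 3)(n - 4) / 6
Then h(n) = 21·L_0(n) + 79·L_1(n) + 183·L_2(n) + 345·L_3(n).
Expanding and collecting terms gives h(n) = 2n³ + 5n² - 5n - 5.
Check: h(2) = 21. ✓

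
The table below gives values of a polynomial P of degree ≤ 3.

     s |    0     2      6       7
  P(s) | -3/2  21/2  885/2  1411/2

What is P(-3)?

Using the Lagrange interpolation formula with nodes 0, 2, 6, 7:
  L_0(s) = (s - 2)(s - 6)(s - 7) / -84
  L_1(s) = s(s - 6)(s - 7) / 40
  L_2(s) = s(s - 2)(s - 7) / -24
  L_3(s) = s(s - 2)(s - 6) / 35
Then P(s) = -3/2·L_0(s) + 21/2·L_1(s) + 885/2·L_2(s) + 1411/2·L_3(s).
Expanding and collecting terms gives P(s) = 2s^3 + s^2 - 4s - 3/2.
Evaluating at s = -3: P(-3) = -69/2.

-69/2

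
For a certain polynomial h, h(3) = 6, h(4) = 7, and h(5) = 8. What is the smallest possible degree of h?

1

Forward differences of the values at s = 3, 4, 5:
  h  : 6  7  8
  Δ  : 1  1
  Δ^2: 0
The first differences are constant (1) and nonzero, while all higher differences vanish, so the minimal degree is 1.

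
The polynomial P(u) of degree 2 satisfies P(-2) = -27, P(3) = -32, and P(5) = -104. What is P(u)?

P(u) = -5u^2 + 4u + 1

Using the Lagrange interpolation formula with nodes -2, 3, 5:
  L_0(u) = (u - 3)(u - 5) / 35
  L_1(u) = (u + 2)(u - 5) / -10
  L_2(u) = (u + 2)(u - 3) / 14
Then P(u) = -27·L_0(u) - 32·L_1(u) - 104·L_2(u).
Expanding and collecting terms gives P(u) = -5u^2 + 4u + 1.
Check: P(5) = -104. ✓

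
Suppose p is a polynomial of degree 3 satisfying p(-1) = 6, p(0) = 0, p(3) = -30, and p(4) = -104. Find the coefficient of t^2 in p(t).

Write p(t) = at^3 + bt^2 + ct + d. Substituting each data point gives a linear system:
  -a + b - c + d = 6
  d = 0
  27a + 9b + 3c + d = -30
  64a + 16b + 4c + d = -104
Solving the system yields a = -3, b = 5, c = 2, d = 0.
So p(t) = -3t^3 + 5t^2 + 2t.
The coefficient of t^2 is 5.

5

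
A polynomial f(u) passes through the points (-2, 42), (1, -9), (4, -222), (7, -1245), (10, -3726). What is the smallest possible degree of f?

Forward differences of the values at u = -2, 1, 4, 7, 10:
  f  : 42  -9  -222  -1245  -3726
  Δ  : -51  -213  -1023  -2481
  Δ^2: -162  -810  -1458
  Δ^3: -648  -648
  Δ^4: 0
The third differences are constant (-648) and nonzero, while all higher differences vanish, so the minimal degree is 3.

3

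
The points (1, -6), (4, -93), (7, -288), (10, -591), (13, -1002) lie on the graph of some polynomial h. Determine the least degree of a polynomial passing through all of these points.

Forward differences of the values at s = 1, 4, 7, 10, 13:
  h  : -6  -93  -288  -591  -1002
  Δ  : -87  -195  -303  -411
  Δ^2: -108  -108  -108
  Δ^3: 0  0
  Δ^4: 0
The second differences are constant (-108) and nonzero, while all higher differences vanish, so the minimal degree is 2.

2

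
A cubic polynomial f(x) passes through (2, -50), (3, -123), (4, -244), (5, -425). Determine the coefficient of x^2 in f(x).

-6

Write f(x) = ax^3 + bx^2 + cx + d. Substituting each data point gives a linear system:
  8a + 4b + 2c + d = -50
  27a + 9b + 3c + d = -123
  64a + 16b + 4c + d = -244
  125a + 25b + 5c + d = -425
Solving the system yields a = -2, b = -6, c = -5, d = 0.
So f(x) = -2x^3 - 6x^2 - 5x.
The coefficient of x^2 is -6.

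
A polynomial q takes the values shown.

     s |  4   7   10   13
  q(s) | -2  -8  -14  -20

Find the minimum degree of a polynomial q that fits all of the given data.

1

Forward differences of the values at s = 4, 7, 10, 13:
  q  : -2  -8  -14  -20
  Δ  : -6  -6  -6
  Δ^2: 0  0
  Δ^3: 0
The first differences are constant (-6) and nonzero, while all higher differences vanish, so the minimal degree is 1.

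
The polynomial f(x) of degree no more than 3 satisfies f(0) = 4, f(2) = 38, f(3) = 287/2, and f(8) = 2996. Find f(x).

Write f(x) = ax^3 + bx^2 + cx + d. Substituting each data point gives a linear system:
  d = 4
  8a + 4b + 2c + d = 38
  27a + 9b + 3c + d = 287/2
  512a + 64b + 8c + d = 2996
Solving the system yields a = 6, b = -1/2, c = -6, d = 4.
So f(x) = 6x³ - (1/2)x² - 6x + 4.
Check: f(2) = 38. ✓

f(x) = 6x^3 - (1/2)x^2 - 6x + 4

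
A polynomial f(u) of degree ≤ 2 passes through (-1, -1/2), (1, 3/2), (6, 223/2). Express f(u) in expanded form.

Write f(u) = au^2 + bu + c. Substituting each data point gives a linear system:
  a - b + c = -1/2
  a + b + c = 3/2
  36a + 6b + c = 223/2
Solving the system yields a = 3, b = 1, c = -5/2.
So f(u) = 3u² + u - 5/2.
Check: f(6) = 223/2. ✓

f(u) = 3u^2 + u - 5/2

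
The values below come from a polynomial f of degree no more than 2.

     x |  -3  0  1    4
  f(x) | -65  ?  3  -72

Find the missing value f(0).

4

The 3 known points determine the degree-2 polynomial uniquely.
Write f(x) = ax^2 + bx + c. Substituting each data point gives a linear system:
  9a - 3b + c = -65
  a + b + c = 3
  16a + 4b + c = -72
Solving the system yields a = -6, b = 5, c = 4.
So f(x) = -6x^2 + 5x + 4.
Then f(0) = 4.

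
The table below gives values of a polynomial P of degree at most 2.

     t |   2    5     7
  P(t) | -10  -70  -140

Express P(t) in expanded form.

Write P(t) = at^2 + bt + c. Substituting each data point gives a linear system:
  4a + 2b + c = -10
  25a + 5b + c = -70
  49a + 7b + c = -140
Solving the system yields a = -3, b = 1, c = 0.
So P(t) = -3t² + t.
Check: P(7) = -140. ✓

P(t) = -3t^2 + t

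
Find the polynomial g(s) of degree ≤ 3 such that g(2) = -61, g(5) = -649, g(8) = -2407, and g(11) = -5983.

g(s) = -4s^3 - 5s^2 - 5s + 1

Write g(s) = as^3 + bs^2 + cs + d. Substituting each data point gives a linear system:
  8a + 4b + 2c + d = -61
  125a + 25b + 5c + d = -649
  512a + 64b + 8c + d = -2407
  1331a + 121b + 11c + d = -5983
Solving the system yields a = -4, b = -5, c = -5, d = 1.
So g(s) = -4s³ - 5s² - 5s + 1.
Check: g(5) = -649. ✓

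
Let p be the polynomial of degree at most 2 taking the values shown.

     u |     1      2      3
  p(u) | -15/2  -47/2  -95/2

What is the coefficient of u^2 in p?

Write p(u) = au^2 + bu + c. Substituting each data point gives a linear system:
  a + b + c = -15/2
  4a + 2b + c = -47/2
  9a + 3b + c = -95/2
Solving the system yields a = -4, b = -4, c = 1/2.
So p(u) = -4u^2 - 4u + 1/2.
The leading coefficient is -4.

-4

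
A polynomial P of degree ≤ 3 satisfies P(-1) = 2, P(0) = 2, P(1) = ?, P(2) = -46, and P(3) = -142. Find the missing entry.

-6

On equispaced nodes a degree-3 polynomial has vanishing fourth forward difference, so
  P(-1) - 4·P(0) + 6·P(1) - 4·P(2) + P(3) = 0.
Substituting the known values and solving for P(1):
  6·P(1) = -36
  P(1) = -6.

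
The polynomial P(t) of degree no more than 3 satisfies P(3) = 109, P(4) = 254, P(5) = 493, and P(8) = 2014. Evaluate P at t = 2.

34

Write P(t) = at^3 + bt^2 + ct + d. Substituting each data point gives a linear system:
  27a + 9b + 3c + d = 109
  64a + 16b + 4c + d = 254
  125a + 25b + 5c + d = 493
  512a + 64b + 8c + d = 2014
Solving the system yields a = 4, b = -1, c = 4, d = -2.
So P(t) = 4t^3 - t^2 + 4t - 2.
Then P(2) = 34.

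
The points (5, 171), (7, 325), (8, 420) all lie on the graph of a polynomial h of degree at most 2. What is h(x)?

Write h(x) = ax^2 + bx + c. Substituting each data point gives a linear system:
  25a + 5b + c = 171
  49a + 7b + c = 325
  64a + 8b + c = 420
Solving the system yields a = 6, b = 5, c = -4.
So h(x) = 6x² + 5x - 4.
Check: h(8) = 420. ✓

h(x) = 6x^2 + 5x - 4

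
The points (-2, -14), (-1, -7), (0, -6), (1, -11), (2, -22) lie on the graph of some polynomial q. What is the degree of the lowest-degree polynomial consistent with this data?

Forward differences of the values at t = -2, -1, 0, 1, 2:
  q  : -14  -7  -6  -11  -22
  Δ  : 7  1  -5  -11
  Δ^2: -6  -6  -6
  Δ^3: 0  0
  Δ^4: 0
The second differences are constant (-6) and nonzero, while all higher differences vanish, so the minimal degree is 2.

2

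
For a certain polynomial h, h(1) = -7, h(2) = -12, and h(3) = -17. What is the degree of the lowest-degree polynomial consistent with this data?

1

Forward differences of the values at n = 1, 2, 3:
  h  : -7  -12  -17
  Δ  : -5  -5
  Δ^2: 0
The first differences are constant (-5) and nonzero, while all higher differences vanish, so the minimal degree is 1.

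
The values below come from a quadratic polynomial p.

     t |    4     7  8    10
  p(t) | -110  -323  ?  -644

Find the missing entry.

-418

The 3 known points determine the degree-2 polynomial uniquely.
Write p(t) = at^2 + bt + c. Substituting each data point gives a linear system:
  16a + 4b + c = -110
  49a + 7b + c = -323
  100a + 10b + c = -644
Solving the system yields a = -6, b = -5, c = 6.
So p(t) = -6t^2 - 5t + 6.
Then p(8) = -418.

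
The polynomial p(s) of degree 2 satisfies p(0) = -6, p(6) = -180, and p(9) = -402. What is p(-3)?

Write p(s) = as^2 + bs + c. Substituting each data point gives a linear system:
  c = -6
  36a + 6b + c = -180
  81a + 9b + c = -402
Solving the system yields a = -5, b = 1, c = -6.
So p(s) = -5s² + s - 6.
Then p(-3) = -54.

-54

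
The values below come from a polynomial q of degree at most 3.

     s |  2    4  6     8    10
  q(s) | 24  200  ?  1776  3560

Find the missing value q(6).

The 4 known points determine the degree-3 polynomial uniquely.
Write q(s) = as^3 + bs^2 + cs + d. Substituting each data point gives a linear system:
  8a + 4b + 2c + d = 24
  64a + 16b + 4c + d = 200
  512a + 64b + 8c + d = 1776
  1000a + 100b + 10c + d = 3560
Solving the system yields a = 4, b = -5, c = 6, d = 0.
So q(s) = 4s^3 - 5s^2 + 6s.
Then q(6) = 720.

720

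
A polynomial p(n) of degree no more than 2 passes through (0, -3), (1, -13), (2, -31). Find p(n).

p(n) = -4n^2 - 6n - 3

Write p(n) = an^2 + bn + c. Substituting each data point gives a linear system:
  c = -3
  a + b + c = -13
  4a + 2b + c = -31
Solving the system yields a = -4, b = -6, c = -3.
So p(n) = -4n² - 6n - 3.
Check: p(2) = -31. ✓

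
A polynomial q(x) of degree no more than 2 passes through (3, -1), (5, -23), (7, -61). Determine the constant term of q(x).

Write q(x) = ax^2 + bx + c. Substituting each data point gives a linear system:
  9a + 3b + c = -1
  25a + 5b + c = -23
  49a + 7b + c = -61
Solving the system yields a = -2, b = 5, c = 2.
So q(x) = -2x^2 + 5x + 2.
The constant term is 2.

2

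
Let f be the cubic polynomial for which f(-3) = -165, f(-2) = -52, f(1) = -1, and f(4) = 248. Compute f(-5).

Using the Lagrange interpolation formula with nodes -3, -2, 1, 4:
  L_0(t) = (t + 2)(t - 1)(t - 4) / -28
  L_1(t) = (t + 3)(t - 1)(t - 4) / 18
  L_2(t) = (t + 3)(t + 2)(t - 4) / -36
  L_3(t) = (t + 3)(t + 2)(t - 1) / 126
Then f(t) = -165·L_0(t) - 52·L_1(t) - 1·L_2(t) + 248·L_3(t).
Expanding and collecting terms gives f(t) = 5t^3 - 4t^2 - 2t.
Evaluating at t = -5: f(-5) = -715.

-715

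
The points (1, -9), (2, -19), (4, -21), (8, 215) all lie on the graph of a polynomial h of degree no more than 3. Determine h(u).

h(u) = u^3 - 4u^2 - 5u - 1

Write h(u) = au^3 + bu^2 + cu + d. Substituting each data point gives a linear system:
  a + b + c + d = -9
  8a + 4b + 2c + d = -19
  64a + 16b + 4c + d = -21
  512a + 64b + 8c + d = 215
Solving the system yields a = 1, b = -4, c = -5, d = -1.
So h(u) = u³ - 4u² - 5u - 1.
Check: h(2) = -19. ✓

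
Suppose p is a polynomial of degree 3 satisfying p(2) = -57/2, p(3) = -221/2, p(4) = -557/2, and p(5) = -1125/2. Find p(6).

-1985/2

Write p(n) = an^3 + bn^2 + cn + d. Substituting each data point gives a linear system:
  8a + 4b + 2c + d = -57/2
  27a + 9b + 3c + d = -221/2
  64a + 16b + 4c + d = -557/2
  125a + 25b + 5c + d = -1125/2
Solving the system yields a = -5, b = 2, c = 3, d = -5/2.
So p(n) = -5n^3 + 2n^2 + 3n - 5/2.
Then p(6) = -1985/2.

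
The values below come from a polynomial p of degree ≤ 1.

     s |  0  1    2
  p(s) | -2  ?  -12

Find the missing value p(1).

On equispaced nodes a degree-1 polynomial has vanishing second forward difference, so
  p(0) - 2·p(1) + p(2) = 0.
Substituting the known values and solving for p(1):
  -2·p(1) = 14
  p(1) = -7.

-7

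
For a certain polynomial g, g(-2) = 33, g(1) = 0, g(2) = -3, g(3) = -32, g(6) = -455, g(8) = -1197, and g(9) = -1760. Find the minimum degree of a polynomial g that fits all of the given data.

3

Divided differences on the nodes -2, 1, 2, 3, 6, 8, 9:
  order 0: 33  0  -3  -32  -455  -1197  -1760
  order 1: -11  -3  -29  -141  -371  -563
  order 2: 2  -13  -28  -46  -64
  order 3: -3  -3  -3  -3
  order 4: 0  0  0
  order 5: 0  0
  order 6: 0
The order-3 divided differences are all -3 (nonzero) and every higher order vanishes, so the data lies on a polynomial of degree exactly 3.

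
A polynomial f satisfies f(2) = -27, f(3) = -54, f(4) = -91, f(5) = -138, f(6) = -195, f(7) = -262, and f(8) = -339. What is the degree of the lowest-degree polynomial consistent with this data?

Forward differences of the values at s = 2, 3, 4, 5, 6, 7, 8:
  f  : -27  -54  -91  -138  -195  -262  -339
  Δ  : -27  -37  -47  -57  -67  -77
  Δ^2: -10  -10  -10  -10  -10
  Δ^3: 0  0  0  0
  Δ^4: 0  0  0
  Δ^5: 0  0
  Δ^6: 0
The second differences are constant (-10) and nonzero, while all higher differences vanish, so the minimal degree is 2.

2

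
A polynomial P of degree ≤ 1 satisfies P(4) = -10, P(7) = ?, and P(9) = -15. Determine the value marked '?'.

-13

The 2 known points determine the degree-1 polynomial uniquely.
Write P(n) = an + b. Substituting each data point gives a linear system:
  4a + b = -10
  9a + b = -15
Solving the system yields a = -1, b = -6.
So P(n) = -n - 6.
Then P(7) = -13.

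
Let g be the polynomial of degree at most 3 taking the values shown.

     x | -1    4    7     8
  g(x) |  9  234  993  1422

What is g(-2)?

Write g(x) = ax^3 + bx^2 + cx + d. Substituting each data point gives a linear system:
  -a + b - c + d = 9
  64a + 16b + 4c + d = 234
  343a + 49b + 7c + d = 993
  512a + 64b + 8c + d = 1422
Solving the system yields a = 2, b = 6, c = 1, d = 6.
So g(x) = 2x^3 + 6x^2 + x + 6.
Then g(-2) = 12.

12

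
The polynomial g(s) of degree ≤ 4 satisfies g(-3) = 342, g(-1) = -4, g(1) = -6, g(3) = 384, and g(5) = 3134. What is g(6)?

Using the Lagrange interpolation formula with nodes -3, -1, 1, 3, 5:
  L_0(s) = (s + 1)(s - 1)(s - 3)(s - 5) / 384
  L_1(s) = (s + 3)(s - 1)(s - 3)(s - 5) / -96
  L_2(s) = (s + 3)(s + 1)(s - 3)(s - 5) / 64
  L_3(s) = (s + 3)(s + 1)(s - 1)(s - 5) / -96
  L_4(s) = (s + 3)(s + 1)(s - 1)(s - 3) / 384
Then g(s) = 342·L_0(s) - 4·L_1(s) - 6·L_2(s) + 384·L_3(s) + 3134·L_4(s).
Expanding and collecting terms gives g(s) = 5s^4 + s^3 - 4s^2 - 2s - 6.
Evaluating at s = 6: g(6) = 6534.

6534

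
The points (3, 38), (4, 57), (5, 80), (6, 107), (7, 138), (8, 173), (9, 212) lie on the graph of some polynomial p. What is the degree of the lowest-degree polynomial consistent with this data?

Forward differences of the values at n = 3, 4, 5, 6, 7, 8, 9:
  p  : 38  57  80  107  138  173  212
  Δ  : 19  23  27  31  35  39
  Δ^2: 4  4  4  4  4
  Δ^3: 0  0  0  0
  Δ^4: 0  0  0
  Δ^5: 0  0
  Δ^6: 0
The second differences are constant (4) and nonzero, while all higher differences vanish, so the minimal degree is 2.

2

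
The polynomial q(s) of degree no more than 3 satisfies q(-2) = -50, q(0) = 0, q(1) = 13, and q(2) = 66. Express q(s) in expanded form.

Using the Lagrange interpolation formula with nodes -2, 0, 1, 2:
  L_0(s) = s(s - 1)(s - 2) / -24
  L_1(s) = (s + 2)(s - 1)(s - 2) / 4
  L_2(s) = (s + 2)s(s - 2) / -3
  L_3(s) = (s + 2)s(s - 1) / 8
Then q(s) = -50·L_0(s) + 0·L_1(s) + 13·L_2(s) + 66·L_3(s).
Expanding and collecting terms gives q(s) = 6s^3 + 2s^2 + 5s.
Check: q(0) = 0. ✓

q(s) = 6s^3 + 2s^2 + 5s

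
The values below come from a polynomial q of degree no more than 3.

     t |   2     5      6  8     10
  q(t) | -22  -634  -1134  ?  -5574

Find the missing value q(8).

The 4 known points determine the degree-3 polynomial uniquely.
Write q(t) = at^3 + bt^2 + ct + d. Substituting each data point gives a linear system:
  8a + 4b + 2c + d = -22
  125a + 25b + 5c + d = -634
  216a + 36b + 6c + d = -1134
  1000a + 100b + 10c + d = -5574
Solving the system yields a = -6, b = 4, c = 2, d = 6.
So q(t) = -6t³ + 4t² + 2t + 6.
Then q(8) = -2794.

-2794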